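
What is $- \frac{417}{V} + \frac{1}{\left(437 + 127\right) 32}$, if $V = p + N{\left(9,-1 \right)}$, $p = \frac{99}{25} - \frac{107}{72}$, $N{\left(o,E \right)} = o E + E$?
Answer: $\frac{13546842347}{244496256} \approx 55.407$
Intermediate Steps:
$N{\left(o,E \right)} = E + E o$ ($N{\left(o,E \right)} = E o + E = E + E o$)
$p = \frac{4453}{1800}$ ($p = 99 \cdot \frac{1}{25} - \frac{107}{72} = \frac{99}{25} - \frac{107}{72} = \frac{4453}{1800} \approx 2.4739$)
$V = - \frac{13547}{1800}$ ($V = \frac{4453}{1800} - \left(1 + 9\right) = \frac{4453}{1800} - 10 = - \frac{13547}{1800} \approx -7.5261$)
$- \frac{417}{V} + \frac{1}{\left(437 + 127\right) 32} = - \frac{417}{- \frac{13547}{1800}} + \frac{1}{\left(437 + 127\right) 32} = \left(-417\right) \left(- \frac{1800}{13547}\right) + \frac{1}{564} \cdot \frac{1}{32} = \frac{750600}{13547} + \frac{1}{564} \cdot \frac{1}{32} = \frac{750600}{13547} + \frac{1}{18048} = \frac{13546842347}{244496256}$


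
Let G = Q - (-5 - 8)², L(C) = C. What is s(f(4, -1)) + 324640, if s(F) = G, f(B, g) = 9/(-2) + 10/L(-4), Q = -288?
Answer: 324183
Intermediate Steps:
f(B, g) = -7 (f(B, g) = 9/(-2) + 10/(-4) = 9*(-½) + 10*(-¼) = -9/2 - 5/2 = -7)
G = -457 (G = -288 - (-5 - 8)² = -288 - 1*(-13)² = -288 - 1*169 = -288 - 169 = -457)
s(F) = -457
s(f(4, -1)) + 324640 = -457 + 324640 = 324183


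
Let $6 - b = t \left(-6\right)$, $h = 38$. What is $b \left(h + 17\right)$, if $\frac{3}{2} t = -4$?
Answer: $-550$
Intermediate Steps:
$t = - \frac{8}{3}$ ($t = \frac{2}{3} \left(-4\right) = - \frac{8}{3} \approx -2.6667$)
$b = -10$ ($b = 6 - \left(- \frac{8}{3}\right) \left(-6\right) = 6 - 16 = -10$)
$b \left(h + 17\right) = - 10 \left(38 + 17\right) = \left(-10\right) 55 = -550$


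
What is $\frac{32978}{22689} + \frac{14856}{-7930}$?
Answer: $- \frac{37776122}{89961885} \approx -0.41991$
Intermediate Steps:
$\frac{32978}{22689} + \frac{14856}{-7930} = 32978 \cdot \frac{1}{22689} + 14856 \left(- \frac{1}{7930}\right) = \frac{32978}{22689} - \frac{7428}{3965} = - \frac{37776122}{89961885}$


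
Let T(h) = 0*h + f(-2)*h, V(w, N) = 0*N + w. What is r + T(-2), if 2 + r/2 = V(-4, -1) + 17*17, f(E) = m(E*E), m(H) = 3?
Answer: 560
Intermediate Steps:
f(E) = 3
V(w, N) = w (V(w, N) = 0 + w = w)
T(h) = 3*h (T(h) = 0*h + 3*h = 0 + 3*h = 3*h)
r = 566 (r = -4 + 2*(-4 + 17*17) = -4 + 2*(-4 + 289) = -4 + 2*285 = -4 + 570 = 566)
r + T(-2) = 566 + 3*(-2) = 566 - 6 = 560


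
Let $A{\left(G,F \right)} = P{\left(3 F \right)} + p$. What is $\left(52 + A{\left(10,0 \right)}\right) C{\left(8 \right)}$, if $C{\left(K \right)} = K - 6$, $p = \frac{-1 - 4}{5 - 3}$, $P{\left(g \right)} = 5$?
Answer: $109$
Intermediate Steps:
$p = - \frac{5}{2} \approx -2.5$
$A{\left(G,F \right)} = \frac{5}{2}$ ($A{\left(G,F \right)} = 5 - \frac{5}{2} = \frac{5}{2}$)
$C{\left(K \right)} = -6 + K$
$\left(52 + A{\left(10,0 \right)}\right) C{\left(8 \right)} = \left(52 + \frac{5}{2}\right) \left(-6 + 8\right) = \frac{109}{2} \cdot 2 = 109$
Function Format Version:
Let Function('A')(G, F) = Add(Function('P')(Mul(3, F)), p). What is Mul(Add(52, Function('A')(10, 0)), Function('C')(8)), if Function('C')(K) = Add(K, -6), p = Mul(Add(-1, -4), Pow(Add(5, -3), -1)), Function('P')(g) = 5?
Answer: 109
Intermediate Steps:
p = Rational(-5, 2) (p = Mul(-5, Pow(2, -1)) = Mul(-5, Rational(1, 2)) = Rational(-5, 2) ≈ -2.5000)
Function('A')(G, F) = Rational(5, 2) (Function('A')(G, F) = Add(5, Rational(-5, 2)) = Rational(5, 2))
Function('C')(K) = Add(-6, K)
Mul(Add(52, Function('A')(10, 0)), Function('C')(8)) = Mul(Add(52, Rational(5, 2)), Add(-6, 8)) = Mul(Rational(109, 2), 2) = 109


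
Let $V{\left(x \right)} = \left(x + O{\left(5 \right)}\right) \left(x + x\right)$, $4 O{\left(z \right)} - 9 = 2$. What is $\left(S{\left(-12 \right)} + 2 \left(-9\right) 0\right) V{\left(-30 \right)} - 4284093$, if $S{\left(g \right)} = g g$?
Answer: $-4048653$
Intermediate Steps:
$O{\left(z \right)} = \frac{11}{4}$ ($O{\left(z \right)} = \frac{9}{4} + \frac{1}{4} \cdot 2 = \frac{9}{4} + \frac{1}{2} = \frac{11}{4}$)
$S{\left(g \right)} = g^{2}$
$V{\left(x \right)} = 2 x \left(\frac{11}{4} + x\right)$ ($V{\left(x \right)} = \left(x + \frac{11}{4}\right) \left(x + x\right) = \left(\frac{11}{4} + x\right) 2 x = 2 x \left(\frac{11}{4} + x\right)$)
$\left(S{\left(-12 \right)} + 2 \left(-9\right) 0\right) V{\left(-30 \right)} - 4284093 = \left(\left(-12\right)^{2} + 2 \left(-9\right) 0\right) \frac{1}{2} \left(-30\right) \left(11 + 4 \left(-30\right)\right) - 4284093 = \left(144 - 0\right) \frac{1}{2} \left(-30\right) \left(11 - 120\right) - 4284093 = \left(144 + 0\right) \frac{1}{2} \left(-30\right) \left(-109\right) - 4284093 = 144 \cdot 1635 - 4284093 = 235440 - 4284093 = -4048653$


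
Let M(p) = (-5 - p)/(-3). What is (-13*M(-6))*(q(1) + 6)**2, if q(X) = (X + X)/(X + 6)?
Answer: 25168/147 ≈ 171.21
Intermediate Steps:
q(X) = 2*X/(6 + X) (q(X) = (2*X)/(6 + X) = 2*X/(6 + X))
M(p) = 5/3 + p/3 (M(p) = (-5 - p)*(-1/3) = 5/3 + p/3)
(-13*M(-6))*(q(1) + 6)**2 = (-13*(5/3 + (1/3)*(-6)))*(2*1/(6 + 1) + 6)**2 = (-13*(5/3 - 2))*(2*1/7 + 6)**2 = (-13*(-1/3))*(2*1*(1/7) + 6)**2 = 13*(2/7 + 6)**2/3 = 13*(44/7)**2/3 = (13/3)*(1936/49) = 25168/147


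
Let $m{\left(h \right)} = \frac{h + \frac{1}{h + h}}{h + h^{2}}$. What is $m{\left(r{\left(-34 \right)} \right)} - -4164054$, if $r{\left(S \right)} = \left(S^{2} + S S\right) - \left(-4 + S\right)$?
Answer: $\frac{108127136597975001}{25966795000} \approx 4.1641 \cdot 10^{6}$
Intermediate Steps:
$r{\left(S \right)} = 4 - S + 2 S^{2}$ ($r{\left(S \right)} = \left(S^{2} + S^{2}\right) - \left(-4 + S\right) = 2 S^{2} - \left(-4 + S\right) = 4 - S + 2 S^{2}$)
$m{\left(h \right)} = \frac{h + \frac{1}{2 h}}{h + h^{2}}$
$m{\left(r{\left(-34 \right)} \right)} - -4164054 = \frac{\frac{1}{2} + \left(4 - -34 + 2 \left(-34\right)^{2}\right)^{2}}{\left(4 - -34 + 2 \left(-34\right)^{2}\right)^{2} \left(1 + \left(4 - -34 + 2 \left(-34\right)^{2}\right)\right)} - -4164054 = \frac{\frac{1}{2} + \left(4 + 34 + 2 \cdot 1156\right)^{2}}{\left(4 + 34 + 2 \cdot 1156\right)^{2} \left(1 + \left(4 + 34 + 2 \cdot 1156\right)\right)} + 4164054 = \frac{\frac{1}{2} + \left(4 + 34 + 2312\right)^{2}}{\left(4 + 34 + 2312\right)^{2} \left(1 + \left(4 + 34 + 2312\right)\right)} + 4164054 = \frac{\frac{1}{2} + 2350^{2}}{5522500 \left(1 + 2350\right)} + 4164054 = \frac{\frac{1}{2} + 5522500}{5522500 \cdot 2351} + 4164054 = \frac{1}{5522500} \cdot \frac{1}{2351} \cdot \frac{11045001}{2} + 4164054 = \frac{11045001}{25966795000} + 4164054 = \frac{108127136597975001}{25966795000}$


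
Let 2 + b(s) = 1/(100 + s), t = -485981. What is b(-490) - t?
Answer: 189531809/390 ≈ 4.8598e+5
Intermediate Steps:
b(s) = -2 + 1/(100 + s)
b(-490) - t = (-199 - 2*(-490))/(100 - 490) - 1*(-485981) = (-199 + 980)/(-390) + 485981 = -1/390*781 + 485981 = -781/390 + 485981 = 189531809/390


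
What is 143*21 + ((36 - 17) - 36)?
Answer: 2986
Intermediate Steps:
143*21 + ((36 - 17) - 36) = 3003 + (19 - 36) = 3003 - 17 = 2986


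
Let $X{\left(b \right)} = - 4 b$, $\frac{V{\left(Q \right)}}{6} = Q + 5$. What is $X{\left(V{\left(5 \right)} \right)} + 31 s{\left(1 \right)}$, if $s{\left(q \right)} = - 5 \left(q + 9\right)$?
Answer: $-1790$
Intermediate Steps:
$V{\left(Q \right)} = 30 + 6 Q$ ($V{\left(Q \right)} = 6 \left(Q + 5\right) = 6 \left(5 + Q\right) = 30 + 6 Q$)
$s{\left(q \right)} = -45 - 5 q$ ($s{\left(q \right)} = - 5 \left(9 + q\right) = -45 - 5 q$)
$X{\left(V{\left(5 \right)} \right)} + 31 s{\left(1 \right)} = - 4 \left(30 + 6 \cdot 5\right) + 31 \left(-45 - 5\right) = - 4 \left(30 + 30\right) + 31 \left(-45 - 5\right) = \left(-4\right) 60 + 31 \left(-50\right) = -240 - 1550 = -1790$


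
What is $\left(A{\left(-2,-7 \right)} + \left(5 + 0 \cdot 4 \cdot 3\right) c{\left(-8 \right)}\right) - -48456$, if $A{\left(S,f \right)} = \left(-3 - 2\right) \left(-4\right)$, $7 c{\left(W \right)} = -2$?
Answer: $\frac{339322}{7} \approx 48475.0$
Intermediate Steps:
$c{\left(W \right)} = - \frac{2}{7}$ ($c{\left(W \right)} = \frac{1}{7} \left(-2\right) = - \frac{2}{7}$)
$A{\left(S,f \right)} = 20$ ($A{\left(S,f \right)} = \left(-5\right) \left(-4\right) = 20$)
$\left(A{\left(-2,-7 \right)} + \left(5 + 0 \cdot 4 \cdot 3\right) c{\left(-8 \right)}\right) - -48456 = \left(20 + \left(5 + 0 \cdot 4 \cdot 3\right) \left(- \frac{2}{7}\right)\right) - -48456 = \left(20 + \left(5 + 0 \cdot 3\right) \left(- \frac{2}{7}\right)\right) + 48456 = \left(20 + \left(5 + 0\right) \left(- \frac{2}{7}\right)\right) + 48456 = \left(20 + 5 \left(- \frac{2}{7}\right)\right) + 48456 = \left(20 - \frac{10}{7}\right) + 48456 = \frac{130}{7} + 48456 = \frac{339322}{7}$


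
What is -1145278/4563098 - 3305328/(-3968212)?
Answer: 1317228710401/2263417530097 ≈ 0.58196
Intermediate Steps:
-1145278/4563098 - 3305328/(-3968212) = -1145278*1/4563098 - 3305328*(-1/3968212) = -572639/2281549 + 826332/992053 = 1317228710401/2263417530097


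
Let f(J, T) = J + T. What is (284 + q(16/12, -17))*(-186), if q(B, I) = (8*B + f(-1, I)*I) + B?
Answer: -111972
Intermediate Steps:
q(B, I) = 9*B + I*(-1 + I) (q(B, I) = (8*B + (-1 + I)*I) + B = (8*B + I*(-1 + I)) + B = 9*B + I*(-1 + I))
(284 + q(16/12, -17))*(-186) = (284 + (9*(16/12) - 17*(-1 - 17)))*(-186) = (284 + (9*(16*(1/12)) - 17*(-18)))*(-186) = (284 + (9*(4/3) + 306))*(-186) = (284 + (12 + 306))*(-186) = (284 + 318)*(-186) = 602*(-186) = -111972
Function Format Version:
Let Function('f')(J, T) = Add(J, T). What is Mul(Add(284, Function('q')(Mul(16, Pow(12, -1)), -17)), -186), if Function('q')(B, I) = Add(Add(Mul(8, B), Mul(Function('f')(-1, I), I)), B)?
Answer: -111972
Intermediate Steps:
Function('q')(B, I) = Add(Mul(9, B), Mul(I, Add(-1, I))) (Function('q')(B, I) = Add(Add(Mul(8, B), Mul(Add(-1, I), I)), B) = Add(Add(Mul(8, B), Mul(I, Add(-1, I))), B) = Add(Mul(9, B), Mul(I, Add(-1, I))))
Mul(Add(284, Function('q')(Mul(16, Pow(12, -1)), -17)), -186) = Mul(Add(284, Add(Mul(9, Mul(16, Pow(12, -1))), Mul(-17, Add(-1, -17)))), -186) = Mul(Add(284, Add(Mul(9, Mul(16, Rational(1, 12))), Mul(-17, -18))), -186) = Mul(Add(284, Add(Mul(9, Rational(4, 3)), 306)), -186) = Mul(Add(284, Add(12, 306)), -186) = Mul(Add(284, 318), -186) = Mul(602, -186) = -111972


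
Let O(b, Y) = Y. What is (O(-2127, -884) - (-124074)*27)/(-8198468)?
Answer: -1674557/4099234 ≈ -0.40850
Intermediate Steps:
(O(-2127, -884) - (-124074)*27)/(-8198468) = (-884 - (-124074)*27)/(-8198468) = (-884 - 1*(-3349998))*(-1/8198468) = (-884 + 3349998)*(-1/8198468) = 3349114*(-1/8198468) = -1674557/4099234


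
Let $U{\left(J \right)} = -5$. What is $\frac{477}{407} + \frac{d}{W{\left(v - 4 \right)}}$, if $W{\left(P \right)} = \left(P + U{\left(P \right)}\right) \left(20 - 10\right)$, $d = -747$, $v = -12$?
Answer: $\frac{134733}{28490} \approx 4.7291$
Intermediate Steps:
$W{\left(P \right)} = -50 + 10 P$ ($W{\left(P \right)} = \left(P - 5\right) \left(20 - 10\right) = \left(-5 + P\right) 10 = -50 + 10 P$)
$\frac{477}{407} + \frac{d}{W{\left(v - 4 \right)}} = \frac{477}{407} - \frac{747}{-50 + 10 \left(-12 - 4\right)} = 477 \cdot \frac{1}{407} - \frac{747}{-50 + 10 \left(-16\right)} = \frac{477}{407} - \frac{747}{-50 - 160} = \frac{477}{407} - \frac{747}{-210} = \frac{477}{407} - - \frac{249}{70} = \frac{477}{407} + \frac{249}{70} = \frac{134733}{28490}$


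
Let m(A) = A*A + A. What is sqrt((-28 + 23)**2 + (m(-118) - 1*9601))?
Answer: 3*sqrt(470) ≈ 65.038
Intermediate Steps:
m(A) = A + A**2 (m(A) = A**2 + A = A + A**2)
sqrt((-28 + 23)**2 + (m(-118) - 1*9601)) = sqrt((-28 + 23)**2 + (-118*(1 - 118) - 1*9601)) = sqrt((-5)**2 + (-118*(-117) - 9601)) = sqrt(25 + (13806 - 9601)) = sqrt(25 + 4205) = sqrt(4230) = 3*sqrt(470)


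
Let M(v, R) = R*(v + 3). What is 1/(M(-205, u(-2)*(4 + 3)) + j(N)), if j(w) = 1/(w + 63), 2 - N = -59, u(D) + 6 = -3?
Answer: 124/1578025 ≈ 7.8579e-5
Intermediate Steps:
u(D) = -9 (u(D) = -6 - 3 = -9)
M(v, R) = R*(3 + v)
N = 61 (N = 2 - 1*(-59) = 2 + 59 = 61)
j(w) = 1/(63 + w)
1/(M(-205, u(-2)*(4 + 3)) + j(N)) = 1/((-9*(4 + 3))*(3 - 205) + 1/(63 + 61)) = 1/(-9*7*(-202) + 1/124) = 1/(-63*(-202) + 1/124) = 1/(12726 + 1/124) = 1/(1578025/124) = 124/1578025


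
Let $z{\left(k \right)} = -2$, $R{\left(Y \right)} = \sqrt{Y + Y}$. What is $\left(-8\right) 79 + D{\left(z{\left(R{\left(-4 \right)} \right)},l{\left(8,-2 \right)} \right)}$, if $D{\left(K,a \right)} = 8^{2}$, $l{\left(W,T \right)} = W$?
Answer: $-568$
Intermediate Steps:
$R{\left(Y \right)} = \sqrt{2} \sqrt{Y}$ ($R{\left(Y \right)} = \sqrt{2 Y} = \sqrt{2} \sqrt{Y}$)
$D{\left(K,a \right)} = 64$
$\left(-8\right) 79 + D{\left(z{\left(R{\left(-4 \right)} \right)},l{\left(8,-2 \right)} \right)} = \left(-8\right) 79 + 64 = -632 + 64 = -568$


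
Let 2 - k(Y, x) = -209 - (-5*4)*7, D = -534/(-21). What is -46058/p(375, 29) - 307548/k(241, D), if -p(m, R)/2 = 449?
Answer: -136453993/31879 ≈ -4280.4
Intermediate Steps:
D = 178/7 (D = -534*(-1/21) = 178/7 ≈ 25.429)
p(m, R) = -898 (p(m, R) = -2*449 = -898)
k(Y, x) = 71 (k(Y, x) = 2 - (-209 - (-5*4)*7) = 2 - (-209 - (-20)*7) = 2 - (-209 - 1*(-140)) = 2 - (-209 + 140) = 2 - 1*(-69) = 2 + 69 = 71)
-46058/p(375, 29) - 307548/k(241, D) = -46058/(-898) - 307548/71 = -46058*(-1/898) - 307548*1/71 = 23029/449 - 307548/71 = -136453993/31879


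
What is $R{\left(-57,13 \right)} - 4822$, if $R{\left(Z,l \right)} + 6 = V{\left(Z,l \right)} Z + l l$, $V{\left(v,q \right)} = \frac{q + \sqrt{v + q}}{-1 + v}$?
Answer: $- \frac{269481}{58} + \frac{57 i \sqrt{11}}{29} \approx -4646.2 + 6.5189 i$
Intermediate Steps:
$V{\left(v,q \right)} = \frac{q + \sqrt{q + v}}{-1 + v}$
$R{\left(Z,l \right)} = -6 + l^{2} + \frac{Z \left(l + \sqrt{Z + l}\right)}{-1 + Z}$ ($R{\left(Z,l \right)} = -6 + \left(\frac{l + \sqrt{l + Z}}{-1 + Z} Z + l l\right) = -6 + \left(\frac{l + \sqrt{Z + l}}{-1 + Z} Z + l^{2}\right) = -6 + \left(\frac{Z \left(l + \sqrt{Z + l}\right)}{-1 + Z} + l^{2}\right) = -6 + \left(l^{2} + \frac{Z \left(l + \sqrt{Z + l}\right)}{-1 + Z}\right) = -6 + l^{2} + \frac{Z \left(l + \sqrt{Z + l}\right)}{-1 + Z}$)
$R{\left(-57,13 \right)} - 4822 = \frac{- 57 \left(13 + \sqrt{-57 + 13}\right) + \left(-1 - 57\right) \left(-6 + 13^{2}\right)}{-1 - 57} - 4822 = \frac{- 57 \left(13 + \sqrt{-44}\right) - 58 \left(-6 + 169\right)}{-58} - 4822 = - \frac{- 57 \left(13 + 2 i \sqrt{11}\right) - 9454}{58} - 4822 = - \frac{\left(-741 - 114 i \sqrt{11}\right) - 9454}{58} - 4822 = - \frac{-10195 - 114 i \sqrt{11}}{58} - 4822 = \left(\frac{10195}{58} + \frac{57 i \sqrt{11}}{29}\right) - 4822 = - \frac{269481}{58} + \frac{57 i \sqrt{11}}{29}$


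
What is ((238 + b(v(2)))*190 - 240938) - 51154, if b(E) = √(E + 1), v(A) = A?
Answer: -246872 + 190*√3 ≈ -2.4654e+5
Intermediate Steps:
b(E) = √(1 + E)
((238 + b(v(2)))*190 - 240938) - 51154 = ((238 + √(1 + 2))*190 - 240938) - 51154 = ((238 + √3)*190 - 240938) - 51154 = ((45220 + 190*√3) - 240938) - 51154 = (-195718 + 190*√3) - 51154 = -246872 + 190*√3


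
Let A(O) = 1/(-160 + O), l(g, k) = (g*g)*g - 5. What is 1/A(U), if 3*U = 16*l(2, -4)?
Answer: -144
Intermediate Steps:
l(g, k) = -5 + g³ (l(g, k) = g²*g - 5 = g³ - 5 = -5 + g³)
U = 16 (U = (16*(-5 + 2³))/3 = (16*(-5 + 8))/3 = (16*3)/3 = (⅓)*48 = 16)
1/A(U) = 1/(1/(-160 + 16)) = 1/(1/(-144)) = 1/(-1/144) = -144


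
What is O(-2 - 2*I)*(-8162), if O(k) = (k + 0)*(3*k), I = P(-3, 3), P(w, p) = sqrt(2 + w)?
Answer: -195888*I ≈ -1.9589e+5*I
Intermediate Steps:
I
O(k) = 3*k**2 (O(k) = k*(3*k) = 3*k**2)
O(-2 - 2*I)*(-8162) = (3*(-2 - 2*I)**2)*(-8162) = -24486*(-2 - 2*I)**2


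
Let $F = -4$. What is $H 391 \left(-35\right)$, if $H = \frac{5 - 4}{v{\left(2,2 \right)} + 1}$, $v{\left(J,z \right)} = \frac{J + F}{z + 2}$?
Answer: $-27370$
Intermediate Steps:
$v{\left(J,z \right)} = \frac{-4 + J}{2 + z}$ ($v{\left(J,z \right)} = \frac{J - 4}{z + 2} = \frac{-4 + J}{2 + z}$)
$H = 2$ ($H = \frac{5 - 4}{\frac{-4 + 2}{2 + 2} + 1} = 1 \frac{1}{\frac{1}{4} \left(-2\right) + 1} = 1 \frac{1}{- \frac{1}{2} + 1} = 1 \frac{1}{\frac{1}{2}} = 1 \cdot 2 = 2$)
$H 391 \left(-35\right) = 2 \cdot 391 \left(-35\right) = 2 \left(-13685\right) = -27370$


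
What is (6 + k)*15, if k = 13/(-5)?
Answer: 51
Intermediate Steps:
k = -13/5 (k = 13*(-⅕) = -13/5 ≈ -2.6000)
(6 + k)*15 = (6 - 13/5)*15 = (17/5)*15 = 51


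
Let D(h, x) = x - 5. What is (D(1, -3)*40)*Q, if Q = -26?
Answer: 8320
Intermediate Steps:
D(h, x) = -5 + x
(D(1, -3)*40)*Q = ((-5 - 3)*40)*(-26) = -8*40*(-26) = -320*(-26) = 8320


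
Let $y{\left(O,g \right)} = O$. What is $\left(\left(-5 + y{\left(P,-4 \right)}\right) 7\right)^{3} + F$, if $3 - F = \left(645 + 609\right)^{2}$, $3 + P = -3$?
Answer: $-2029046$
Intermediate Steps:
$P = -6$ ($P = -3 - 3 = -6$)
$F = -1572513$ ($F = 3 - \left(645 + 609\right)^{2} = 3 - 1254^{2} = 3 - 1572516 = -1572513$)
$\left(\left(-5 + y{\left(P,-4 \right)}\right) 7\right)^{3} + F = \left(\left(-5 - 6\right) 7\right)^{3} - 1572513 = \left(\left(-11\right) 7\right)^{3} - 1572513 = \left(-77\right)^{3} - 1572513 = -456533 - 1572513 = -2029046$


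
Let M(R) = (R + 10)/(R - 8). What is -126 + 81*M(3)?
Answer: -1683/5 ≈ -336.60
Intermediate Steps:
M(R) = (10 + R)/(-8 + R)
-126 + 81*M(3) = -126 + 81*((10 + 3)/(-8 + 3)) = -126 + 81*(13/(-5)) = -126 + 81*(-⅕*13) = -126 + 81*(-13/5) = -126 - 1053/5 = -1683/5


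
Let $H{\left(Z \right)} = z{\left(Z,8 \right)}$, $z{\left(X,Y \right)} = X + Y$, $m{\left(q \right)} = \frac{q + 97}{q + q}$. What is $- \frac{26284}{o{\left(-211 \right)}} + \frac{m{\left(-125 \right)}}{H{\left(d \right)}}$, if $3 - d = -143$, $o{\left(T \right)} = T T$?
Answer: $- \frac{36095979}{61216375} \approx -0.58965$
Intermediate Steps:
$m{\left(q \right)} = \frac{97 + q}{2 q}$
$o{\left(T \right)} = T^{2}$
$d = 146$ ($d = 3 - -143 = 3 + 143 = 146$)
$H{\left(Z \right)} = 8 + Z$ ($H{\left(Z \right)} = Z + 8 = 8 + Z$)
$- \frac{26284}{o{\left(-211 \right)}} + \frac{m{\left(-125 \right)}}{H{\left(d \right)}} = - \frac{26284}{\left(-211\right)^{2}} + \frac{\frac{1}{2} \frac{1}{-125} \left(97 - 125\right)}{8 + 146} = - \frac{26284}{44521} + \frac{\frac{1}{2} \left(- \frac{1}{125}\right) \left(-28\right)}{154} = \left(-26284\right) \frac{1}{44521} + \frac{14}{125} \cdot \frac{1}{154} = - \frac{26284}{44521} + \frac{1}{1375} = - \frac{36095979}{61216375}$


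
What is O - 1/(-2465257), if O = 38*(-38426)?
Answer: -3599738688315/2465257 ≈ -1.4602e+6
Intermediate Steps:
O = -1460188
O - 1/(-2465257) = -1460188 - 1/(-2465257) = -1460188 - 1*(-1/2465257) = -1460188 + 1/2465257 = -3599738688315/2465257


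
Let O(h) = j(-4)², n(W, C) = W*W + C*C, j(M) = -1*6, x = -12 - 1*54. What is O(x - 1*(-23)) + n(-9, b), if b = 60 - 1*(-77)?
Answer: 18886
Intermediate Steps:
x = -66 (x = -12 - 54 = -66)
j(M) = -6
b = 137 (b = 60 + 77 = 137)
n(W, C) = C² + W² (n(W, C) = W² + C² = C² + W²)
O(h) = 36 (O(h) = (-6)² = 36)
O(x - 1*(-23)) + n(-9, b) = 36 + (137² + (-9)²) = 36 + (18769 + 81) = 36 + 18850 = 18886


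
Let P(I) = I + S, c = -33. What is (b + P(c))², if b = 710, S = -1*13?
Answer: 440896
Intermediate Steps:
S = -13
P(I) = -13 + I (P(I) = I - 13 = -13 + I)
(b + P(c))² = (710 + (-13 - 33))² = (710 - 46)² = 664² = 440896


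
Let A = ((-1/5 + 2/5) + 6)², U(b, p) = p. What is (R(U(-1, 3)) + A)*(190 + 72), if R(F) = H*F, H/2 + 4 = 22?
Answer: 959182/25 ≈ 38367.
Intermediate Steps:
H = 36 (H = -8 + 2*22 = -8 + 44 = 36)
A = 961/25 (A = ((-1*⅕ + 2*(⅕)) + 6)² = ((-⅕ + ⅖) + 6)² = (⅕ + 6)² = (31/5)² = 961/25 ≈ 38.440)
R(F) = 36*F
(R(U(-1, 3)) + A)*(190 + 72) = (36*3 + 961/25)*(190 + 72) = (108 + 961/25)*262 = (3661/25)*262 = 959182/25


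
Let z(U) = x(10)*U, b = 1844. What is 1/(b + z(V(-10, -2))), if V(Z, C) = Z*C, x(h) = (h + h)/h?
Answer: 1/1884 ≈ 0.00053079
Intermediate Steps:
x(h) = 2 (x(h) = (2*h)/h = 2)
V(Z, C) = C*Z
z(U) = 2*U
1/(b + z(V(-10, -2))) = 1/(1844 + 2*(-2*(-10))) = 1/(1844 + 2*20) = 1/(1844 + 40) = 1/1884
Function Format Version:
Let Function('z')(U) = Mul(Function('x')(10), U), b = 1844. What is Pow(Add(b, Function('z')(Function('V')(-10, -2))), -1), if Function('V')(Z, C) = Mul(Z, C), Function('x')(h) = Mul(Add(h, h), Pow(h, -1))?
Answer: Rational(1, 1884) ≈ 0.00053079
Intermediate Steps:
Function('x')(h) = 2 (Function('x')(h) = Mul(Mul(2, h), Pow(h, -1)) = 2)
Function('V')(Z, C) = Mul(C, Z)
Function('z')(U) = Mul(2, U)
Pow(Add(b, Function('z')(Function('V')(-10, -2))), -1) = Pow(Add(1844, Mul(2, Mul(-2, -10))), -1) = Pow(Add(1844, Mul(2, 20)), -1) = Pow(Add(1844, 40), -1) = Pow(1884, -1) = Rational(1, 1884)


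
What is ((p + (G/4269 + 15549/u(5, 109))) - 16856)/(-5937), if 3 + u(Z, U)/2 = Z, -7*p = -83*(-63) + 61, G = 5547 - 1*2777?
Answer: 1640435105/709661484 ≈ 2.3116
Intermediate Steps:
G = 2770 (G = 5547 - 2777 = 2770)
p = -5290/7 (p = -(-83*(-63) + 61)/7 = -(5229 + 61)/7 = -1/7*5290 = -5290/7 ≈ -755.71)
u(Z, U) = -6 + 2*Z
((p + (G/4269 + 15549/u(5, 109))) - 16856)/(-5937) = ((-5290/7 + (2770/4269 + 15549/(-6 + 2*5))) - 16856)/(-5937) = ((-5290/7 + (2770*(1/4269) + 15549/(-6 + 10))) - 16856)*(-1/5937) = ((-5290/7 + (2770/4269 + 15549/4)) - 16856)*(-1/5937) = ((-5290/7 + 66389761/17076) - 16856)*(-1/5937) = (374396287/119532 - 16856)*(-1/5937) = -1640435105/119532*(-1/5937) = 1640435105/709661484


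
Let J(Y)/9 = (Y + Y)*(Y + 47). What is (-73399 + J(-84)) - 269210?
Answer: -286665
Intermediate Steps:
J(Y) = 18*Y*(47 + Y) (J(Y) = 9*((Y + Y)*(Y + 47)) = 9*((2*Y)*(47 + Y)) = 9*(2*Y*(47 + Y)) = 18*Y*(47 + Y))
(-73399 + J(-84)) - 269210 = (-73399 + 18*(-84)*(47 - 84)) - 269210 = (-73399 + 18*(-84)*(-37)) - 269210 = (-73399 + 55944) - 269210 = -17455 - 269210 = -286665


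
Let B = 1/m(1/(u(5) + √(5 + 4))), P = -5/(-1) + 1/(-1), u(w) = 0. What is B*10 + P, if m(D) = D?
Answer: 34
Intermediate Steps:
P = 4 (P = -5*(-1) + 1*(-1) = 5 - 1 = 4)
B = 3 (B = 1/(1/(0 + √(5 + 4))) = 1/(1/(0 + √9)) = 1/(1/(0 + 3)) = 1/(1/3) = 1/(⅓) = 3)
B*10 + P = 3*10 + 4 = 30 + 4 = 34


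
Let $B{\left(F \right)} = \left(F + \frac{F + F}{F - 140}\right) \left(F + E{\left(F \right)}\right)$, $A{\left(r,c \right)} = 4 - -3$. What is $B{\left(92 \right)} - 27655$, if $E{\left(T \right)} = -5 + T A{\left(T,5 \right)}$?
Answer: $\frac{220769}{6} \approx 36795.0$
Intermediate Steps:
$A{\left(r,c \right)} = 7$ ($A{\left(r,c \right)} = 4 + 3 = 7$)
$E{\left(T \right)} = -5 + 7 T$ ($E{\left(T \right)} = -5 + T 7 = -5 + 7 T$)
$B{\left(F \right)} = \left(-5 + 8 F\right) \left(F + \frac{2 F}{-140 + F}\right)$ ($B{\left(F \right)} = \left(F + \frac{F + F}{F - 140}\right) \left(F + \left(-5 + 7 F\right)\right) = \left(F + \frac{2 F}{-140 + F}\right) \left(-5 + 8 F\right) = \left(-5 + 8 F\right) \left(F + \frac{2 F}{-140 + F}\right)$)
$B{\left(92 \right)} - 27655 = \frac{92 \left(690 - 102028 + 8 \cdot 92^{2}\right)}{-140 + 92} - 27655 = \frac{92 \left(690 - 102028 + 8 \cdot 8464\right)}{-48} - 27655 = 92 \left(- \frac{1}{48}\right) \left(690 - 102028 + 67712\right) - 27655 = 92 \left(- \frac{1}{48}\right) \left(-33626\right) - 27655 = \frac{386699}{6} - 27655 = \frac{220769}{6}$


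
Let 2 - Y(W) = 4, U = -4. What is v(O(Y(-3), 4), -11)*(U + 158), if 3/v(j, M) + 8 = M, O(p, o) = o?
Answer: -462/19 ≈ -24.316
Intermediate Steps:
Y(W) = -2 (Y(W) = 2 - 1*4 = 2 - 4 = -2)
v(j, M) = 3/(-8 + M)
v(O(Y(-3), 4), -11)*(U + 158) = (3/(-8 - 11))*(-4 + 158) = (3/(-19))*154 = (3*(-1/19))*154 = -3/19*154 = -462/19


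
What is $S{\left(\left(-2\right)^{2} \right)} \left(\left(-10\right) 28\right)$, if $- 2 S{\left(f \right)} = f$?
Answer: $560$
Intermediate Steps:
$S{\left(f \right)} = - \frac{f}{2}$
$S{\left(\left(-2\right)^{2} \right)} \left(\left(-10\right) 28\right) = - \frac{\left(-2\right)^{2}}{2} \left(\left(-10\right) 28\right) = \left(- \frac{1}{2}\right) 4 \left(-280\right) = \left(-2\right) \left(-280\right) = 560$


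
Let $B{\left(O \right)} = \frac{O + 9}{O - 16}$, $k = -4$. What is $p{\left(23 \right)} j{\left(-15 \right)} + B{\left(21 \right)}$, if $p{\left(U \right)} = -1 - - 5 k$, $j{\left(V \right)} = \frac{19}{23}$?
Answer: $- \frac{261}{23} \approx -11.348$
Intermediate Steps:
$j{\left(V \right)} = \frac{19}{23}$ ($j{\left(V \right)} = 19 \cdot \frac{1}{23} = \frac{19}{23}$)
$B{\left(O \right)} = \frac{9 + O}{-16 + O}$
$p{\left(U \right)} = -21$ ($p{\left(U \right)} = -1 - \left(-5\right) \left(-4\right) = -1 - 20 = -21$)
$p{\left(23 \right)} j{\left(-15 \right)} + B{\left(21 \right)} = \left(-21\right) \frac{19}{23} + \frac{9 + 21}{-16 + 21} = - \frac{399}{23} + \frac{1}{5} \cdot 30 = - \frac{399}{23} + 6 = - \frac{261}{23}$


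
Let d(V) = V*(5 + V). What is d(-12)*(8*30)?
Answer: 20160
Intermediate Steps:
d(-12)*(8*30) = (-12*(5 - 12))*(8*30) = -12*(-7)*240 = 84*240 = 20160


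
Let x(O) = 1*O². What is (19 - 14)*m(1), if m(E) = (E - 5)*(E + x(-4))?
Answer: -340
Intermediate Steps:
x(O) = O²
m(E) = (-5 + E)*(16 + E) (m(E) = (E - 5)*(E + (-4)²) = (-5 + E)*(E + 16) = (-5 + E)*(16 + E))
(19 - 14)*m(1) = (19 - 14)*(-80 + 1² + 11*1) = 5*(-80 + 1 + 11) = 5*(-68) = -340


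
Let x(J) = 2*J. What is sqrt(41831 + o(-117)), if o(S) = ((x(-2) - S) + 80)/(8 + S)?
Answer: sqrt(496973074)/109 ≈ 204.52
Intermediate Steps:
o(S) = (76 - S)/(8 + S) (o(S) = ((2*(-2) - S) + 80)/(8 + S) = ((-4 - S) + 80)/(8 + S) = (76 - S)/(8 + S))
sqrt(41831 + o(-117)) = sqrt(41831 + (76 - 1*(-117))/(8 - 117)) = sqrt(41831 + (76 + 117)/(-109)) = sqrt(41831 - 1/109*193) = sqrt(41831 - 193/109) = sqrt(4559386/109) = sqrt(496973074)/109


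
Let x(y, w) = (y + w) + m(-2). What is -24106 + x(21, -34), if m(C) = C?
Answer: -24121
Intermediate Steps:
x(y, w) = -2 + w + y (x(y, w) = (y + w) - 2 = (w + y) - 2 = -2 + w + y)
-24106 + x(21, -34) = -24106 + (-2 - 34 + 21) = -24106 - 15 = -24121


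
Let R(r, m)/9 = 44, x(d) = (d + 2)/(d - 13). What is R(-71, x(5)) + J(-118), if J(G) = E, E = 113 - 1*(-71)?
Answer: 580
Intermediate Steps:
x(d) = (2 + d)/(-13 + d)
R(r, m) = 396 (R(r, m) = 9*44 = 396)
E = 184 (E = 113 + 71 = 184)
J(G) = 184
R(-71, x(5)) + J(-118) = 396 + 184 = 580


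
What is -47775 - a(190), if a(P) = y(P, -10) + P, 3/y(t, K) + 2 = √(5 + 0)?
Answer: -47971 - 3*√5 ≈ -47978.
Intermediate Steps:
y(t, K) = 3/(-2 + √5) (y(t, K) = 3/(-2 + √(5 + 0)) = 3/(-2 + √5))
a(P) = 6 + P + 3*√5 (a(P) = (6 + 3*√5) + P = 6 + P + 3*√5)
-47775 - a(190) = -47775 - (6 + 190 + 3*√5) = -47775 - (196 + 3*√5) = -47775 + (-196 - 3*√5) = -47971 - 3*√5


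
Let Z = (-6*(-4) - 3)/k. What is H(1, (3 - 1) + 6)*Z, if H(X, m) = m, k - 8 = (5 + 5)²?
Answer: 14/9 ≈ 1.5556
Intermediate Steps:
k = 108 (k = 8 + (5 + 5)² = 8 + 10² = 8 + 100 = 108)
Z = 7/36 (Z = (-6*(-4) - 3)/108 = (24 - 3)*(1/108) = 21*(1/108) = 7/36 ≈ 0.19444)
H(1, (3 - 1) + 6)*Z = ((3 - 1) + 6)*(7/36) = (2 + 6)*(7/36) = 8*(7/36) = 14/9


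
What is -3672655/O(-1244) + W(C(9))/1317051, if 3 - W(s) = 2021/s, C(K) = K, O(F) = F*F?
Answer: -43536751250429/18343654527024 ≈ -2.3734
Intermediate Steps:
O(F) = F²
W(s) = 3 - 2021/s
-3672655/O(-1244) + W(C(9))/1317051 = -3672655/((-1244)²) + (3 - 2021/9)/1317051 = -3672655/1547536 + (3 - 2021*⅑)*(1/1317051) = -3672655*1/1547536 + (3 - 2021/9)*(1/1317051) = -3672655/1547536 - 1994/9*1/1317051 = -3672655/1547536 - 1994/11853459 = -43536751250429/18343654527024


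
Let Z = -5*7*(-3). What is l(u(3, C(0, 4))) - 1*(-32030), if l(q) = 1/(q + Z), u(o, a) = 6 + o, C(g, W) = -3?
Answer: 3651421/114 ≈ 32030.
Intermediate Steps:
Z = 105 (Z = -35*(-3) = 105)
l(q) = 1/(105 + q) (l(q) = 1/(q + 105) = 1/(105 + q))
l(u(3, C(0, 4))) - 1*(-32030) = 1/(105 + (6 + 3)) - 1*(-32030) = 1/(105 + 9) + 32030 = 1/114 + 32030 = 3651421/114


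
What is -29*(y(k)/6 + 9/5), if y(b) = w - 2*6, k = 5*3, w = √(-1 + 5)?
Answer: -58/15 ≈ -3.8667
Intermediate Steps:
w = 2 (w = √4 = 2)
k = 15
y(b) = -10 (y(b) = 2 - 2*6 = 2 - 12 = -10)
-29*(y(k)/6 + 9/5) = -29*(-10/6 + 9/5) = -29*(-10*⅙ + 9*(⅕)) = -29*(-5/3 + 9/5) = -29*2/15 = -58/15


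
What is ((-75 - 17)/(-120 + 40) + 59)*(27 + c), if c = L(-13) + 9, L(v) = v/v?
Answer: 44511/20 ≈ 2225.6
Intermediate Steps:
L(v) = 1
c = 10 (c = 1 + 9 = 10)
((-75 - 17)/(-120 + 40) + 59)*(27 + c) = ((-75 - 17)/(-120 + 40) + 59)*(27 + 10) = (-92/(-80) + 59)*37 = (-92*(-1/80) + 59)*37 = (23/20 + 59)*37 = (1203/20)*37 = 44511/20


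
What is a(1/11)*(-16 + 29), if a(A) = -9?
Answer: -117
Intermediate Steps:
a(1/11)*(-16 + 29) = -9*(-16 + 29) = -9*13 = -117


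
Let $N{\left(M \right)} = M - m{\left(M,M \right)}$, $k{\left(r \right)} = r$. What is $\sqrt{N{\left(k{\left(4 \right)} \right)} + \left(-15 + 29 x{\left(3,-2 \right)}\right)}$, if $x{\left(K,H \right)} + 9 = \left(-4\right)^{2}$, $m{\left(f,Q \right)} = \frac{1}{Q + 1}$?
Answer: $\frac{\sqrt{4795}}{5} \approx 13.849$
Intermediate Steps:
$m{\left(f,Q \right)} = \frac{1}{1 + Q}$
$x{\left(K,H \right)} = 7$ ($x{\left(K,H \right)} = -9 + \left(-4\right)^{2} = -9 + 16 = 7$)
$N{\left(M \right)} = M - \frac{1}{1 + M}$
$\sqrt{N{\left(k{\left(4 \right)} \right)} + \left(-15 + 29 x{\left(3,-2 \right)}\right)} = \sqrt{\frac{-1 + 4 \left(1 + 4\right)}{1 + 4} + \left(-15 + 29 \cdot 7\right)} = \sqrt{\frac{-1 + 4 \cdot 5}{5} + \left(-15 + 203\right)} = \sqrt{\frac{-1 + 20}{5} + 188} = \sqrt{\frac{1}{5} \cdot 19 + 188} = \sqrt{\frac{19}{5} + 188} = \sqrt{\frac{959}{5}} = \frac{\sqrt{4795}}{5}$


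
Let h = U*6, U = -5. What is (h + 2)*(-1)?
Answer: 28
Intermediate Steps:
h = -30 (h = -5*6 = -30)
(h + 2)*(-1) = (-30 + 2)*(-1) = -28*(-1) = 28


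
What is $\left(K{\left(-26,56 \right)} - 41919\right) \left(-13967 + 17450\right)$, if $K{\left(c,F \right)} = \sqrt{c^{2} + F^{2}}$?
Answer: $-146003877 + 6966 \sqrt{953} \approx -1.4579 \cdot 10^{8}$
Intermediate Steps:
$K{\left(c,F \right)} = \sqrt{F^{2} + c^{2}}$
$\left(K{\left(-26,56 \right)} - 41919\right) \left(-13967 + 17450\right) = \left(\sqrt{56^{2} + \left(-26\right)^{2}} - 41919\right) \left(-13967 + 17450\right) = \left(\sqrt{3136 + 676} - 41919\right) 3483 = \left(\sqrt{3812} - 41919\right) 3483 = \left(2 \sqrt{953} - 41919\right) 3483 = \left(-41919 + 2 \sqrt{953}\right) 3483 = -146003877 + 6966 \sqrt{953}$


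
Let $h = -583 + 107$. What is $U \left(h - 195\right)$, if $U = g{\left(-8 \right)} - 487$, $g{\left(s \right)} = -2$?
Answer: $328119$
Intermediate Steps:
$h = -476$
$U = -489$ ($U = -2 - 487 = -489$)
$U \left(h - 195\right) = - 489 \left(-476 - 195\right) = \left(-489\right) \left(-671\right) = 328119$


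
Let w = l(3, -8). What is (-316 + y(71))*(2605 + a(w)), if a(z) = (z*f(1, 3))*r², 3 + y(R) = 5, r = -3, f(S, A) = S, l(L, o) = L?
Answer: -826448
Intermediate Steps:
w = 3
y(R) = 2 (y(R) = -3 + 5 = 2)
a(z) = 9*z (a(z) = (z*1)*(-3)² = z*9 = 9*z)
(-316 + y(71))*(2605 + a(w)) = (-316 + 2)*(2605 + 9*3) = -314*(2605 + 27) = -314*2632 = -826448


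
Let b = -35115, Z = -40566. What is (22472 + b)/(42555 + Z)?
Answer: -12643/1989 ≈ -6.3565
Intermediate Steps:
(22472 + b)/(42555 + Z) = (22472 - 35115)/(42555 - 40566) = -12643/1989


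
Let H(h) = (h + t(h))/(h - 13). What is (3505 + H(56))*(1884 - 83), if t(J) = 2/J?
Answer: 7603081789/1204 ≈ 6.3148e+6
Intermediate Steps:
H(h) = (h + 2/h)/(-13 + h) (H(h) = (h + 2/h)/(h - 13) = (h + 2/h)/(-13 + h))
(3505 + H(56))*(1884 - 83) = (3505 + (2 + 56**2)/(56*(-13 + 56)))*(1884 - 83) = (3505 + (1/56)*(2 + 3136)/43)*1801 = (3505 + (1/56)*(1/43)*3138)*1801 = (3505 + 1569/1204)*1801 = (4221589/1204)*1801 = 7603081789/1204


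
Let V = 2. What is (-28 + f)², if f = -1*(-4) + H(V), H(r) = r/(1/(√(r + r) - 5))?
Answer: 900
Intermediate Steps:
H(r) = r*(-5 + √2*√r) (H(r) = r/(1/(√(2*r) - 5)) = r/(1/(√2*√r - 5)) = r/(1/(-5 + √2*√r)) = r*(-5 + √2*√r))
f = -2 (f = -1*(-4) + (-5*2 + √2*2^(3/2)) = 4 + (-10 + √2*(2*√2)) = 4 + (-10 + 4) = 4 - 6 = -2)
(-28 + f)² = (-28 - 2)² = (-30)² = 900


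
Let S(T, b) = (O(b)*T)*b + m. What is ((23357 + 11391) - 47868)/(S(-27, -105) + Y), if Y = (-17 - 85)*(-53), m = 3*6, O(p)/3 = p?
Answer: 13120/887601 ≈ 0.014781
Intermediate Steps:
O(p) = 3*p
m = 18
S(T, b) = 18 + 3*T*b² (S(T, b) = ((3*b)*T)*b + 18 = (3*T*b)*b + 18 = 3*T*b² + 18 = 18 + 3*T*b²)
Y = 5406 (Y = -102*(-53) = 5406)
((23357 + 11391) - 47868)/(S(-27, -105) + Y) = ((23357 + 11391) - 47868)/((18 + 3*(-27)*(-105)²) + 5406) = (34748 - 47868)/((18 + 3*(-27)*11025) + 5406) = -13120/((18 - 893025) + 5406) = -13120/(-893007 + 5406) = -13120/(-887601) = -13120*(-1/887601) = 13120/887601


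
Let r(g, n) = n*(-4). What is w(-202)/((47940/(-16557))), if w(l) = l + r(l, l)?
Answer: -1672257/7990 ≈ -209.29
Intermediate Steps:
r(g, n) = -4*n
w(l) = -3*l (w(l) = l - 4*l = -3*l)
w(-202)/((47940/(-16557))) = (-3*(-202))/((47940/(-16557))) = 606/((47940*(-1/16557))) = 606/(-15980/5519) = 606*(-5519/15980) = -1672257/7990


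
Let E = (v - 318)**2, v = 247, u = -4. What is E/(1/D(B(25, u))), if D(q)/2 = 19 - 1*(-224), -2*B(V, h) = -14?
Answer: 2449926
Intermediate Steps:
B(V, h) = 7 (B(V, h) = -1/2*(-14) = 7)
D(q) = 486 (D(q) = 2*(19 - 1*(-224)) = 2*(19 + 224) = 2*243 = 486)
E = 5041 (E = (247 - 318)**2 = (-71)**2 = 5041)
E/(1/D(B(25, u))) = 5041/(1/486) = 5041*486 = 2449926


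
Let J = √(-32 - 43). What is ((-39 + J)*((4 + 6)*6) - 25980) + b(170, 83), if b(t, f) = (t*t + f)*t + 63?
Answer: 4898853 + 300*I*√3 ≈ 4.8989e+6 + 519.62*I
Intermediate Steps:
J = 5*I*√3 (J = √(-75) = 5*I*√3 ≈ 8.6602*I)
b(t, f) = 63 + t*(f + t²) (b(t, f) = (t² + f)*t + 63 = (f + t²)*t + 63 = t*(f + t²) + 63 = 63 + t*(f + t²))
((-39 + J)*((4 + 6)*6) - 25980) + b(170, 83) = ((-39 + 5*I*√3)*((4 + 6)*6) - 25980) + (63 + 170³ + 83*170) = ((-39 + 5*I*√3)*(10*6) - 25980) + (63 + 4913000 + 14110) = ((-39 + 5*I*√3)*60 - 25980) + 4927173 = ((-2340 + 300*I*√3) - 25980) + 4927173 = (-28320 + 300*I*√3) + 4927173 = 4898853 + 300*I*√3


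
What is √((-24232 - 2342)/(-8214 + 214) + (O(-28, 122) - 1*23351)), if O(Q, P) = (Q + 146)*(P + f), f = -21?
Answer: 3*I*√50798570/200 ≈ 106.91*I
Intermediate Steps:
O(Q, P) = (-21 + P)*(146 + Q) (O(Q, P) = (Q + 146)*(P - 21) = (146 + Q)*(-21 + P) = (-21 + P)*(146 + Q))
√((-24232 - 2342)/(-8214 + 214) + (O(-28, 122) - 1*23351)) = √((-24232 - 2342)/(-8214 + 214) + ((-3066 - 21*(-28) + 146*122 + 122*(-28)) - 1*23351)) = √(-26574/(-8000) + ((-3066 + 588 + 17812 - 3416) - 23351)) = √(-26574*(-1/8000) + (11918 - 23351)) = √(13287/4000 - 11433) = √(-45718713/4000) = 3*I*√50798570/200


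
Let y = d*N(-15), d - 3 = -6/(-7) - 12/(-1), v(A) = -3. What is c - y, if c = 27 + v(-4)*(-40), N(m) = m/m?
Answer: 918/7 ≈ 131.14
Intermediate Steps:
N(m) = 1
d = 111/7 (d = 3 + (-6/(-7) - 12/(-1)) = 3 + (-6*(-⅐) - 12*(-1)) = 3 + (6/7 + 12) = 3 + 90/7 = 111/7 ≈ 15.857)
c = 147 (c = 27 - 3*(-40) = 27 + 120 = 147)
y = 111/7 (y = (111/7)*1 = 111/7 ≈ 15.857)
c - y = 147 - 1*111/7 = 147 - 111/7 = 918/7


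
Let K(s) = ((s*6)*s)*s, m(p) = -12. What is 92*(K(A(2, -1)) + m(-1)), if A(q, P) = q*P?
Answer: -5520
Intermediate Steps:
A(q, P) = P*q
K(s) = 6*s³ (K(s) = ((6*s)*s)*s = (6*s²)*s = 6*s³)
92*(K(A(2, -1)) + m(-1)) = 92*(6*(-1*2)³ - 12) = 92*(6*(-2)³ - 12) = 92*(6*(-8) - 12) = 92*(-48 - 12) = 92*(-60) = -5520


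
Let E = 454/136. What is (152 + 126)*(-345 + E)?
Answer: -3229387/34 ≈ -94982.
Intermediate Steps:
E = 227/68 (E = 454*(1/136) = 227/68 ≈ 3.3382)
(152 + 126)*(-345 + E) = (152 + 126)*(-345 + 227/68) = 278*(-23233/68) = -3229387/34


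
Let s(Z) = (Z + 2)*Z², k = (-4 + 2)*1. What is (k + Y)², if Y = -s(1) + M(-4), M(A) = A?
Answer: 81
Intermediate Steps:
k = -2 (k = -2*1 = -2)
s(Z) = Z²*(2 + Z) (s(Z) = (2 + Z)*Z² = Z²*(2 + Z))
Y = -7 (Y = -1²*(2 + 1) - 4 = -3 - 4 = -7)
(k + Y)² = (-2 - 7)² = (-9)² = 81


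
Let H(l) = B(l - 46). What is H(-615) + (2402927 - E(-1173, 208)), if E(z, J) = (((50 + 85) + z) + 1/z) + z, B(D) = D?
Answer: 2820451522/1173 ≈ 2.4045e+6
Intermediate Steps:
H(l) = -46 + l (H(l) = l - 46 = -46 + l)
E(z, J) = 135 + 1/z + 2*z (E(z, J) = ((135 + z) + 1/z) + z = (135 + z + 1/z) + z = 135 + 1/z + 2*z)
H(-615) + (2402927 - E(-1173, 208)) = (-46 - 615) + (2402927 - (135 + 1/(-1173) + 2*(-1173))) = -661 + (2402927 - (135 - 1/1173 - 2346)) = -661 + (2402927 - 1*(-2593504/1173)) = -661 + (2402927 + 2593504/1173) = -661 + 2821226875/1173 = 2820451522/1173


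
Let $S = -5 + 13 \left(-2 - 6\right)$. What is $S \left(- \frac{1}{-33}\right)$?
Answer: $- \frac{109}{33} \approx -3.303$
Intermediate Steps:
$S = -109$ ($S = -5 + 13 \left(-2 - 6\right) = -5 + 13 \left(-8\right) = -5 - 104 = -109$)
$S \left(- \frac{1}{-33}\right) = - 109 \left(- \frac{1}{-33}\right) = - 109 \left(\left(-1\right) \left(- \frac{1}{33}\right)\right) = \left(-109\right) \frac{1}{33} = - \frac{109}{33}$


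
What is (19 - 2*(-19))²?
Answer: 3249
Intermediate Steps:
(19 - 2*(-19))² = (19 + 38)² = 57² = 3249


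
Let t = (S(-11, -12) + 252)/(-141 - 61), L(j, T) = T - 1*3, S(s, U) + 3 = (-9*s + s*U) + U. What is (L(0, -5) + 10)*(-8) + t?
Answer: -1850/101 ≈ -18.317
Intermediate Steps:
S(s, U) = -3 + U - 9*s + U*s (S(s, U) = -3 + ((-9*s + s*U) + U) = -3 + ((-9*s + U*s) + U) = -3 + (U - 9*s + U*s) = -3 + U - 9*s + U*s)
L(j, T) = -3 + T (L(j, T) = T - 3 = -3 + T)
t = -234/101 (t = ((-3 - 12 - 9*(-11) - 12*(-11)) + 252)/(-141 - 61) = ((-3 - 12 + 99 + 132) + 252)/(-202) = (216 + 252)*(-1/202) = 468*(-1/202) = -234/101 ≈ -2.3168)
(L(0, -5) + 10)*(-8) + t = ((-3 - 5) + 10)*(-8) - 234/101 = (-8 + 10)*(-8) - 234/101 = 2*(-8) - 234/101 = -16 - 234/101 = -1850/101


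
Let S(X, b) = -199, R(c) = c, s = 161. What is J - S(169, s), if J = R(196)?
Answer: 395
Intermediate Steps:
J = 196
J - S(169, s) = 196 - 1*(-199) = 196 + 199 = 395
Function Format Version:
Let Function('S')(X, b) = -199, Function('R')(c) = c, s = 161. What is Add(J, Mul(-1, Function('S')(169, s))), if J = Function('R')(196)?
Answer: 395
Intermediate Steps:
J = 196
Add(J, Mul(-1, Function('S')(169, s))) = Add(196, Mul(-1, -199)) = Add(196, 199) = 395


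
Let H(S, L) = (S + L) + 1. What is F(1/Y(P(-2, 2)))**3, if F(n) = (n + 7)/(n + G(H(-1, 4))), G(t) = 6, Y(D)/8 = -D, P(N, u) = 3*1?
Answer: 4657463/2924207 ≈ 1.5927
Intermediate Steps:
P(N, u) = 3
Y(D) = -8*D (Y(D) = 8*(-D) = -8*D)
H(S, L) = 1 + L + S (H(S, L) = (L + S) + 1 = 1 + L + S)
F(n) = (7 + n)/(6 + n) (F(n) = (n + 7)/(n + 6) = (7 + n)/(6 + n))
F(1/Y(P(-2, 2)))**3 = ((7 + 1/(-8*3))/(6 + 1/(-8*3)))**3 = ((7 + 1/(-24))/(6 + 1/(-24)))**3 = ((7 - 1/24)/(6 - 1/24))**3 = ((167/24)/(143/24))**3 = ((24/143)*(167/24))**3 = (167/143)**3 = 4657463/2924207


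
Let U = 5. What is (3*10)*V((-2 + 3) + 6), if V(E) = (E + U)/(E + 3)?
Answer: 36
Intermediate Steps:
V(E) = (5 + E)/(3 + E) (V(E) = (E + 5)/(E + 3) = (5 + E)/(3 + E))
(3*10)*V((-2 + 3) + 6) = (3*10)*((5 + ((-2 + 3) + 6))/(3 + ((-2 + 3) + 6))) = 30*((5 + (1 + 6))/(3 + (1 + 6))) = 30*((5 + 7)/(3 + 7)) = 30*(12/10) = 30*((⅒)*12) = 30*(6/5) = 36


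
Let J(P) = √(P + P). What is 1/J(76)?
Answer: √38/76 ≈ 0.081111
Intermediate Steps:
J(P) = √2*√P (J(P) = √(2*P) = √2*√P)
1/J(76) = 1/(√2*√76) = 1/(√2*(2*√19)) = 1/(2*√38) = √38/76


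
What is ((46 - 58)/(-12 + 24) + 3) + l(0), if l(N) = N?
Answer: 2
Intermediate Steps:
((46 - 58)/(-12 + 24) + 3) + l(0) = ((46 - 58)/(-12 + 24) + 3) + 0 = (-12/12 + 3) + 0 = (-12*1/12 + 3) + 0 = (-1 + 3) + 0 = 2 + 0 = 2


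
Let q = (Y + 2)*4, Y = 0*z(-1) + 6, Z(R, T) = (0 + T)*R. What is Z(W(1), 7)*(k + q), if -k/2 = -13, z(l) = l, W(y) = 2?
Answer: 812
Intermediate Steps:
Z(R, T) = R*T (Z(R, T) = T*R = R*T)
Y = 6 (Y = 0*(-1) + 6 = 0 + 6 = 6)
k = 26 (k = -2*(-13) = 26)
q = 32 (q = (6 + 2)*4 = 8*4 = 32)
Z(W(1), 7)*(k + q) = (2*7)*(26 + 32) = 14*58 = 812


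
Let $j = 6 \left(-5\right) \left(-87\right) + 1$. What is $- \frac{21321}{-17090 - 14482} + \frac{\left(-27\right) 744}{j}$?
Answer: $- \frac{64283245}{9159388} \approx -7.0183$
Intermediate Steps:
$j = 2611$ ($j = \left(-30\right) \left(-87\right) + 1 = 2610 + 1 = 2611$)
$- \frac{21321}{-17090 - 14482} + \frac{\left(-27\right) 744}{j} = - \frac{21321}{-17090 - 14482} + \frac{\left(-27\right) 744}{2611} = - \frac{21321}{-17090 - 14482} - \frac{20088}{2611} = - \frac{21321}{-31572} - \frac{20088}{2611} = \left(-21321\right) \left(- \frac{1}{31572}\right) - \frac{20088}{2611} = \frac{2369}{3508} - \frac{20088}{2611} = - \frac{64283245}{9159388}$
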